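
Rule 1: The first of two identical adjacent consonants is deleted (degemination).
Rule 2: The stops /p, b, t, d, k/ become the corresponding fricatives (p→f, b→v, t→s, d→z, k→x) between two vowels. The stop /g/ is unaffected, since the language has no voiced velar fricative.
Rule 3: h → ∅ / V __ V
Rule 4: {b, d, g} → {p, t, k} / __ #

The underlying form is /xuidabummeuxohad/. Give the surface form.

xuizavumeuxoat

Rule 1 (degemination): /mm/ is a geminate; the first /m/ deletes. /xuidabummeuxohad/ → xuidabumeuxohad.
Rule 2 (intervocalic spirantization): /d/ is a stop between vowels /i/ and /a/, so it spirantizes to the fricative [z]. /b/ is a stop between vowels /a/ and /u/, so it spirantizes to the fricative [v]. /xuidabumeuxohad/ → xuizavumeuxohad.
Rule 3 (intervocalic h-deletion): /h/ occurs between vowels /o/ and /a/, so it deletes. /xuizavumeuxohad/ → xuizavumeuxoad.
Rule 4 (final devoicing): /d/ is a voiced stop in word-final position, so it devoices to [t]. /xuizavumeuxoad/ → xuizavumeuxoat.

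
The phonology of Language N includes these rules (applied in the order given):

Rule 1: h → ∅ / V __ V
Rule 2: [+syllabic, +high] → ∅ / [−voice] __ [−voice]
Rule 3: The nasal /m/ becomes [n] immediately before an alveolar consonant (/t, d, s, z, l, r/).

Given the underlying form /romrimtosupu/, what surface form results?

Rule 1 (intervocalic h-deletion): no segment meets the environment; /romrimtosupu/ is unchanged.
Rule 2 (high vowel syncope): /u/ is a high vowel flanked by voiceless consonants /s/ and /p/, so it deletes. /romrimtosupu/ → romrimtospu.
Rule 3 (nasal place assimilation): /m/ precedes the alveolar consonant /r/, so it assimilates in place to [n]. /m/ precedes the alveolar consonant /t/, so it assimilates in place to [n]. /romrimtospu/ → ronrintospu.

ronrintospu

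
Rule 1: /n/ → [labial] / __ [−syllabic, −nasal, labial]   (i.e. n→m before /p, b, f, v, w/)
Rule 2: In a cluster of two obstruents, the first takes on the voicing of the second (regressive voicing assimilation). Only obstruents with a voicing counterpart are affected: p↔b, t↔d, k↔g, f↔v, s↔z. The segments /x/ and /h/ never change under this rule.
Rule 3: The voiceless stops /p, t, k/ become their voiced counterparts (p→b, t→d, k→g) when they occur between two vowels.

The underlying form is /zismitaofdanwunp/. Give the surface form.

Rule 1 (nasal place assimilation): /n/ precedes the labial consonant /w/, so it assimilates in place to [m]. /n/ precedes the labial consonant /p/, so it assimilates in place to [m]. /zismitaofdanwunp/ → zismitaofdamwump.
Rule 2 (regressive voicing assimilation): /f/ precedes the voiced obstruent /d/, so it voices to [v] by assimilation. /zismitaofdamwump/ → zismitaovdamwump.
Rule 3 (intervocalic voicing): /t/ is a voiceless stop between vowels /i/ and /a/, so it voices to [d]. /zismitaovdamwump/ → zismidaovdamwump.

zismidaovdamwump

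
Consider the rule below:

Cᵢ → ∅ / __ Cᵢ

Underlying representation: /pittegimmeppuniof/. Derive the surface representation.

/tt/ is a geminate; the first /t/ deletes.
/mm/ is a geminate; the first /m/ deletes.
/pp/ is a geminate; the first /p/ deletes.
Surface form: [pitegimepuniof].

pitegimepuniof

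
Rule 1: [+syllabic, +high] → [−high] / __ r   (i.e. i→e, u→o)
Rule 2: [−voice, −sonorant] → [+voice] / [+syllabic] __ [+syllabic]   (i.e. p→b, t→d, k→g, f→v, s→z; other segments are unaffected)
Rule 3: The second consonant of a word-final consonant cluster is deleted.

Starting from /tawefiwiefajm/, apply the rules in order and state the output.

taweviwievaj

Rule 1 (pre-rhotic lowering): no segment meets the environment; /tawefiwiefajm/ is unchanged.
Rule 2 (intervocalic voicing): /f/ is a voiceless obstruent between vowels /e/ and /i/, so it voices to [v]. /f/ is a voiceless obstruent between vowels /e/ and /a/, so it voices to [v]. /tawefiwiefajm/ → taweviwievajm.
Rule 3 (final cluster simplification): /m/ is the second consonant of a word-final cluster /jm/, so it deletes. /taweviwievajm/ → taweviwievaj.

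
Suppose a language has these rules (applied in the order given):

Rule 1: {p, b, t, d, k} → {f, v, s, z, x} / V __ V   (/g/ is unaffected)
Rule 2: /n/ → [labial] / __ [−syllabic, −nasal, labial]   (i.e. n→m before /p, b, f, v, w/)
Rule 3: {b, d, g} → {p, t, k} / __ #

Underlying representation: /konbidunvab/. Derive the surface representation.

Rule 1 (intervocalic spirantization): /d/ is a stop between vowels /i/ and /u/, so it spirantizes to the fricative [z]. /konbidunvab/ → konbizunvab.
Rule 2 (nasal place assimilation): /n/ precedes the labial consonant /b/, so it assimilates in place to [m]. /n/ precedes the labial consonant /v/, so it assimilates in place to [m]. /konbizunvab/ → kombizumvab.
Rule 3 (final devoicing): /b/ is a voiced stop in word-final position, so it devoices to [p]. /kombizumvab/ → kombizumvap.

kombizumvap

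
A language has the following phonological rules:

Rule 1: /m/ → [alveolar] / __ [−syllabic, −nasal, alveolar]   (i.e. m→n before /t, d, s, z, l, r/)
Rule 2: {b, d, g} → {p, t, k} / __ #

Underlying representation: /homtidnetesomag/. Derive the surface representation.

Rule 1 (nasal place assimilation): /m/ precedes the alveolar consonant /t/, so it assimilates in place to [n]. /homtidnetesomag/ → hontidnetesomag.
Rule 2 (final devoicing): /g/ is a voiced stop in word-final position, so it devoices to [k]. /hontidnetesomag/ → hontidnetesomak.

hontidnetesomak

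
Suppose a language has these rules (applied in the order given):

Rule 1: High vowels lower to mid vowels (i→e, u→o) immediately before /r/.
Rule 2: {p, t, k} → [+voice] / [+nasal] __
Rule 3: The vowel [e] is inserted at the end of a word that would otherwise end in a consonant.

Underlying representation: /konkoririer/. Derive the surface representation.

Rule 1 (pre-rhotic lowering): /i/ is a high vowel immediately before /r/, so it lowers to [e]. /konkoririer/ → konkorerier.
Rule 2 (post-nasal voicing): /k/ is a voiceless stop immediately after the nasal /n/, so it voices to [g]. /konkorerier/ → kongorerier.
Rule 3 (final e-epenthesis): the form ends in the consonant /r/, so [e] is inserted word-finally. /kongorerier/ → kongoreriere.

kongoreriere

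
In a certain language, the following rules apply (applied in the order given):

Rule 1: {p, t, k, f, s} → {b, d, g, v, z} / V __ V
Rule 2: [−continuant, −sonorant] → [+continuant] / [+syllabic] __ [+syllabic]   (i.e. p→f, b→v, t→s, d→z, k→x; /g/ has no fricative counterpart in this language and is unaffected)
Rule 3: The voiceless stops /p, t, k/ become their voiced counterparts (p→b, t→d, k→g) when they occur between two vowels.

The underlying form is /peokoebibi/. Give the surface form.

Rule 1 (intervocalic voicing): /k/ is a voiceless obstruent between vowels /o/ and /o/, so it voices to [g]. /peokoebibi/ → peogoebibi.
Rule 2 (intervocalic spirantization): /b/ is a stop between vowels /e/ and /i/, so it spirantizes to the fricative [v]. /b/ is a stop between vowels /i/ and /i/, so it spirantizes to the fricative [v]. /peogoebibi/ → peogoevivi.
Rule 3 (intervocalic voicing): no segment meets the environment; /peogoevivi/ is unchanged.

peogoevivi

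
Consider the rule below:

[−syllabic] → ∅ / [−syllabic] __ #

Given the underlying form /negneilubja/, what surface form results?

No segment of /negneilubja/ meets the structural description of the rule, so the form surfaces unchanged.

negneilubja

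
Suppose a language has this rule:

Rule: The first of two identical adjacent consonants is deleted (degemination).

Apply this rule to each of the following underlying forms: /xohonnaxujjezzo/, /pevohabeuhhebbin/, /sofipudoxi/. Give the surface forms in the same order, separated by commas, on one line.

xohonaxujezo, pevohabeuhebin, sofipudoxi

/xohonnaxujjezzo/: /nn/ is a geminate; the first /n/ deletes. /jj/ is a geminate; the first /j/ deletes. /zz/ is a geminate; the first /z/ deletes. → [xohonaxujezo].
/pevohabeuhhebbin/: /hh/ is a geminate; the first /h/ deletes. /bb/ is a geminate; the first /b/ deletes. → [pevohabeuhebin].
/sofipudoxi/: the rule's environment is not met; surfaces unchanged as [sofipudoxi].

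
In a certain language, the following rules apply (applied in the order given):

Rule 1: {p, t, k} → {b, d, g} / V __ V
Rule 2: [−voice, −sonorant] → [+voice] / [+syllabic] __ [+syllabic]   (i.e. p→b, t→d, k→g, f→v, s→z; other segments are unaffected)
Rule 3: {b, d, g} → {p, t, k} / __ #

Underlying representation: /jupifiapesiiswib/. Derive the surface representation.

Rule 1 (intervocalic voicing): /p/ is a voiceless stop between vowels /u/ and /i/, so it voices to [b]. /p/ is a voiceless stop between vowels /a/ and /e/, so it voices to [b]. /jupifiapesiiswib/ → jubifiabesiiswib.
Rule 2 (intervocalic voicing): /f/ is a voiceless obstruent between vowels /i/ and /i/, so it voices to [v]. /s/ is a voiceless obstruent between vowels /e/ and /i/, so it voices to [z]. /jubifiabesiiswib/ → jubiviabeziiswib.
Rule 3 (final devoicing): /b/ is a voiced stop in word-final position, so it devoices to [p]. /jubiviabeziiswib/ → jubiviabeziiswip.

jubiviabeziiswip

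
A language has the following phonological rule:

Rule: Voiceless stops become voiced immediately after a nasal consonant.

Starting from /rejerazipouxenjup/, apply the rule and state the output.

rejerazipouxenjup

No segment of /rejerazipouxenjup/ meets the structural description of the rule, so the form surfaces unchanged.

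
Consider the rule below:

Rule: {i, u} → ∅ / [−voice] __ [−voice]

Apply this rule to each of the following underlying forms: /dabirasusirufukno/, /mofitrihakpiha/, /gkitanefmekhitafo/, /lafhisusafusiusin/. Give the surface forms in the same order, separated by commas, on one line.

/dabirasusirufukno/: /u/ is a high vowel flanked by voiceless consonants /s/ and /s/, so it deletes. /u/ is a high vowel flanked by voiceless consonants /f/ and /k/, so it deletes. → [dabirassirufkno].
/mofitrihakpiha/: /i/ is a high vowel flanked by voiceless consonants /f/ and /t/, so it deletes. /i/ is a high vowel flanked by voiceless consonants /p/ and /h/, so it deletes. → [moftrihakpha].
/gkitanefmekhitafo/: /i/ is a high vowel flanked by voiceless consonants /k/ and /t/, so it deletes. /i/ is a high vowel flanked by voiceless consonants /h/ and /t/, so it deletes. → [gktanefmekhtafo].
/lafhisusafusiusin/: /i/ is a high vowel flanked by voiceless consonants /h/ and /s/, so it deletes. /u/ is a high vowel flanked by voiceless consonants /s/ and /s/, so it deletes. /u/ is a high vowel flanked by voiceless consonants /f/ and /s/, so it deletes. → [lafhssafsiusin].

dabirassirufkno, moftrihakpha, gktanefmekhtafo, lafhssafsiusin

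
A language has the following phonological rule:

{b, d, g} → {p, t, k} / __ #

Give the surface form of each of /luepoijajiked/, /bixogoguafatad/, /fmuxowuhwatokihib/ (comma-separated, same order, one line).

/luepoijajiked/: /d/ is a voiced stop in word-final position, so it devoices to [t]. → [luepoijajiket].
/bixogoguafatad/: /d/ is a voiced stop in word-final position, so it devoices to [t]. → [bixogoguafatat].
/fmuxowuhwatokihib/: /b/ is a voiced stop in word-final position, so it devoices to [p]. → [fmuxowuhwatokihip].

luepoijajiket, bixogoguafatat, fmuxowuhwatokihip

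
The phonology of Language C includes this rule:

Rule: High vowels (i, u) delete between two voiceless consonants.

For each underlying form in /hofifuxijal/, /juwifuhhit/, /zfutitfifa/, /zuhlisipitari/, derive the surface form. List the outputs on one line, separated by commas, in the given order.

hoffxijal, juwifhht, zfttffa, zuhlisptari

/hofifuxijal/: /i/ is a high vowel flanked by voiceless consonants /f/ and /f/, so it deletes. /u/ is a high vowel flanked by voiceless consonants /f/ and /x/, so it deletes. → [hoffxijal].
/juwifuhhit/: /u/ is a high vowel flanked by voiceless consonants /f/ and /h/, so it deletes. /i/ is a high vowel flanked by voiceless consonants /h/ and /t/, so it deletes. → [juwifhht].
/zfutitfifa/: /u/ is a high vowel flanked by voiceless consonants /f/ and /t/, so it deletes. /i/ is a high vowel flanked by voiceless consonants /t/ and /t/, so it deletes. /i/ is a high vowel flanked by voiceless consonants /f/ and /f/, so it deletes. → [zfttffa].
/zuhlisipitari/: /i/ is a high vowel flanked by voiceless consonants /s/ and /p/, so it deletes. /i/ is a high vowel flanked by voiceless consonants /p/ and /t/, so it deletes. → [zuhlisptari].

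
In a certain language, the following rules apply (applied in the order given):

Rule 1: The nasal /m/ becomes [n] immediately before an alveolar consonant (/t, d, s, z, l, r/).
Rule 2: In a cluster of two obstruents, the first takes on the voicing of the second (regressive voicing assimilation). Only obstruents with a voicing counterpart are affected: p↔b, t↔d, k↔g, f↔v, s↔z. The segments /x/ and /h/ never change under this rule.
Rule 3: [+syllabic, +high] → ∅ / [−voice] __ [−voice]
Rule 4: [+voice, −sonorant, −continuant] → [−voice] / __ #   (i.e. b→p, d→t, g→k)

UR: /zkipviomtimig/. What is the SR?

skibviontimik

Rule 1 (nasal place assimilation): /m/ precedes the alveolar consonant /t/, so it assimilates in place to [n]. /zkipviomtimig/ → zkipviontimig.
Rule 2 (regressive voicing assimilation): /z/ precedes the voiceless obstruent /k/, so it devoices to [s] by assimilation. /p/ precedes the voiced obstruent /v/, so it voices to [b] by assimilation. /zkipviontimig/ → skibviontimig.
Rule 3 (high vowel syncope): no segment meets the environment; /skibviontimig/ is unchanged.
Rule 4 (final devoicing): /g/ is a voiced stop in word-final position, so it devoices to [k]. /skibviontimig/ → skibviontimik.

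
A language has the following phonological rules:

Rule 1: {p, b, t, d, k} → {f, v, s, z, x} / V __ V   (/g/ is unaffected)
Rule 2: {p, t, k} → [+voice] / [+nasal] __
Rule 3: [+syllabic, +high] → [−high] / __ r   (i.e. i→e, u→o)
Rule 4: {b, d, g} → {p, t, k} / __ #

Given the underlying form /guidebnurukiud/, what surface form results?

guizebnoruxiut

Rule 1 (intervocalic spirantization): /d/ is a stop between vowels /i/ and /e/, so it spirantizes to the fricative [z]. /k/ is a stop between vowels /u/ and /i/, so it spirantizes to the fricative [x]. /guidebnurukiud/ → guizebnuruxiud.
Rule 2 (post-nasal voicing): no segment meets the environment; /guizebnuruxiud/ is unchanged.
Rule 3 (pre-rhotic lowering): /u/ is a high vowel immediately before /r/, so it lowers to [o]. /guizebnuruxiud/ → guizebnoruxiud.
Rule 4 (final devoicing): /d/ is a voiced stop in word-final position, so it devoices to [t]. /guizebnoruxiud/ → guizebnoruxiut.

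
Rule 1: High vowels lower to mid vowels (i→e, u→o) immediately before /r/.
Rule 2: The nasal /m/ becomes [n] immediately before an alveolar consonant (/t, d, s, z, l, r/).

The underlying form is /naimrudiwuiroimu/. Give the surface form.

Rule 1 (pre-rhotic lowering): /i/ is a high vowel immediately before /r/, so it lowers to [e]. /naimrudiwuiroimu/ → naimrudiwueroimu.
Rule 2 (nasal place assimilation): /m/ precedes the alveolar consonant /r/, so it assimilates in place to [n]. /naimrudiwueroimu/ → nainrudiwueroimu.

nainrudiwueroimu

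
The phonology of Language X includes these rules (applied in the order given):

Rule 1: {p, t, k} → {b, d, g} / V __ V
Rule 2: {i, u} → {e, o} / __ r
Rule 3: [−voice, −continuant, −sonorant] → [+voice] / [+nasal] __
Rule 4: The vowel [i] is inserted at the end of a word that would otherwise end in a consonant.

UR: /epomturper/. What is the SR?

ebomdorperi

Rule 1 (intervocalic voicing): /p/ is a voiceless stop between vowels /e/ and /o/, so it voices to [b]. /epomturper/ → ebomturper.
Rule 2 (pre-rhotic lowering): /u/ is a high vowel immediately before /r/, so it lowers to [o]. /ebomturper/ → ebomtorper.
Rule 3 (post-nasal voicing): /t/ is a voiceless stop immediately after the nasal /m/, so it voices to [d]. /ebomtorper/ → ebomdorper.
Rule 4 (final i-epenthesis): the form ends in the consonant /r/, so [i] is inserted word-finally. /ebomdorper/ → ebomdorperi.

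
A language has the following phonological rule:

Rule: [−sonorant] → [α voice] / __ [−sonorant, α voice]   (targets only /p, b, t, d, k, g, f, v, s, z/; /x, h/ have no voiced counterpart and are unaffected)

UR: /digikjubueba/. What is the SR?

digikjubueba

No segment of /digikjubueba/ meets the structural description of the rule, so the form surfaces unchanged.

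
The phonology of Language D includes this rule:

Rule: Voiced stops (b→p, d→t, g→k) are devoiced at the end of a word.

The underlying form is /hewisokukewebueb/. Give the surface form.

Scanning /hewisokukewebueb/: /b/ at position 13 is not in the conditioning environment; /b/ is a voiced stop in word-final position, so it devoices to [p].
Result: [hewisokukewebuep].

hewisokukewebuep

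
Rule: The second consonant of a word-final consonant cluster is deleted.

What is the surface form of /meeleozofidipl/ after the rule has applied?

/l/ is the second consonant of a word-final cluster /pl/, so it deletes.
The other instances of /m/, /l/, /z/, /f/, /d/, /p/ do not occur in the required environment and remain unchanged.
Surface form: [meeleozofidip].

meeleozofidip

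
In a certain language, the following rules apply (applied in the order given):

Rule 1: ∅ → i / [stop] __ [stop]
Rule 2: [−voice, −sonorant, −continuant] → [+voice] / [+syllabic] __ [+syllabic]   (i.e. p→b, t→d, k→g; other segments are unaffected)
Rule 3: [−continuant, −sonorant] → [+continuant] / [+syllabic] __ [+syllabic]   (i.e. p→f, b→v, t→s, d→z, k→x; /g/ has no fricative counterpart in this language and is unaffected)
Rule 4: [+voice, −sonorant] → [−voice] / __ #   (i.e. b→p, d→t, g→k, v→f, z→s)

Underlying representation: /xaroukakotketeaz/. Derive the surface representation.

xarougagozigezeas

Rule 1 (stop-cluster i-epenthesis): /t/ and /k/ form a stop–stop cluster, so [i] is inserted between them. /xaroukakotketeaz/ → xaroukakotiketeaz.
Rule 2 (intervocalic voicing): /k/ is a voiceless stop between vowels /u/ and /a/, so it voices to [g]. /k/ is a voiceless stop between vowels /a/ and /o/, so it voices to [g]. /t/ is a voiceless stop between vowels /o/ and /i/, so it voices to [d]. /k/ is a voiceless stop between vowels /i/ and /e/, so it voices to [g]. /t/ is a voiceless stop between vowels /e/ and /e/, so it voices to [d]. /xaroukakotiketeaz/ → xarougagodigedeaz.
Rule 3 (intervocalic spirantization): /d/ is a stop between vowels /o/ and /i/, so it spirantizes to the fricative [z]. /d/ is a stop between vowels /e/ and /e/, so it spirantizes to the fricative [z]. /xarougagodigedeaz/ → xarougagozigezeaz.
Rule 4 (final devoicing): /z/ is a voiced obstruent in word-final position, so it devoices to [s]. /xarougagozigezeaz/ → xarougagozigezeas.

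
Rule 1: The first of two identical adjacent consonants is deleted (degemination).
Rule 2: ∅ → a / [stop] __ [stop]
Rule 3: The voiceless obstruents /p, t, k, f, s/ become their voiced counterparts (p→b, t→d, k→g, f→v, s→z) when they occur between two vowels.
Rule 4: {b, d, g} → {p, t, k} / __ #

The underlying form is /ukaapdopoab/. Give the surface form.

Rule 1 (degemination): no segment meets the environment; /ukaapdopoab/ is unchanged.
Rule 2 (stop-cluster a-epenthesis): /p/ and /d/ form a stop–stop cluster, so [a] is inserted between them. /ukaapdopoab/ → ukaapadopoab.
Rule 3 (intervocalic voicing): /k/ is a voiceless obstruent between vowels /u/ and /a/, so it voices to [g]. /p/ is a voiceless obstruent between vowels /a/ and /a/, so it voices to [b]. /p/ is a voiceless obstruent between vowels /o/ and /o/, so it voices to [b]. /ukaapadopoab/ → ugaabadoboab.
Rule 4 (final devoicing): /b/ is a voiced stop in word-final position, so it devoices to [p]. /ugaabadoboab/ → ugaabadoboap.

ugaabadoboap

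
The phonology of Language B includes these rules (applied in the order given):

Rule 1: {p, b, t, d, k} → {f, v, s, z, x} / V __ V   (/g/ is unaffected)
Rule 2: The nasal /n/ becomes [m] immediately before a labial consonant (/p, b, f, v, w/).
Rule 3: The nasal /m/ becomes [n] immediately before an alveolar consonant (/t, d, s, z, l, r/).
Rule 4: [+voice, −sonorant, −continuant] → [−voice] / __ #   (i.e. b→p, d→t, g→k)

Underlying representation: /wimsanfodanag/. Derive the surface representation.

winsamfozanak

Rule 1 (intervocalic spirantization): /d/ is a stop between vowels /o/ and /a/, so it spirantizes to the fricative [z]. /wimsanfodanag/ → wimsanfozanag.
Rule 2 (nasal place assimilation): /n/ precedes the labial consonant /f/, so it assimilates in place to [m]. /wimsanfozanag/ → wimsamfozanag.
Rule 3 (nasal place assimilation): /m/ precedes the alveolar consonant /s/, so it assimilates in place to [n]. /wimsamfozanag/ → winsamfozanag.
Rule 4 (final devoicing): /g/ is a voiced stop in word-final position, so it devoices to [k]. /winsamfozanag/ → winsamfozanak.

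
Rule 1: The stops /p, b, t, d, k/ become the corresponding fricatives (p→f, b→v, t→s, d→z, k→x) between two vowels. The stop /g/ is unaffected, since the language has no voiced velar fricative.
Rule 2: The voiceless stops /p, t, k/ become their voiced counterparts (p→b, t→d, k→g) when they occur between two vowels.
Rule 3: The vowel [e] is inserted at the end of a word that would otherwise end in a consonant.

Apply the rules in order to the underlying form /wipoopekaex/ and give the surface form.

Rule 1 (intervocalic spirantization): /p/ is a stop between vowels /i/ and /o/, so it spirantizes to the fricative [f]. /p/ is a stop between vowels /o/ and /e/, so it spirantizes to the fricative [f]. /k/ is a stop between vowels /e/ and /a/, so it spirantizes to the fricative [x]. /wipoopekaex/ → wifoofexaex.
Rule 2 (intervocalic voicing): no segment meets the environment; /wifoofexaex/ is unchanged.
Rule 3 (final e-epenthesis): the form ends in the consonant /x/, so [e] is inserted word-finally. /wifoofexaex/ → wifoofexaexe.

wifoofexaexe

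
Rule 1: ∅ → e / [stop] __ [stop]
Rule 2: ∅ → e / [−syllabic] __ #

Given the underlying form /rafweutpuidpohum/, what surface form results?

Rule 1 (stop-cluster e-epenthesis): /t/ and /p/ form a stop–stop cluster, so [e] is inserted between them. /d/ and /p/ form a stop–stop cluster, so [e] is inserted between them. /rafweutpuidpohum/ → rafweutepuidepohum.
Rule 2 (final e-epenthesis): the form ends in the consonant /m/, so [e] is inserted word-finally. /rafweutepuidepohum/ → rafweutepuidepohume.

rafweutepuidepohume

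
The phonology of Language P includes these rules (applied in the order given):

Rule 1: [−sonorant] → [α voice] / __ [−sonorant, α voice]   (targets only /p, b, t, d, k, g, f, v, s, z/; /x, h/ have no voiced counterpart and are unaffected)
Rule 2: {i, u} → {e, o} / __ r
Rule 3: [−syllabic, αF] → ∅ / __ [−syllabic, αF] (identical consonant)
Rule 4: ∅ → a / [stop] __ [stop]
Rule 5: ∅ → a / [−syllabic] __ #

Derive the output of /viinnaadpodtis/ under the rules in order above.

viinaatapotisa

Rule 1 (regressive voicing assimilation): /d/ precedes the voiceless obstruent /p/, so it devoices to [t] by assimilation. /d/ precedes the voiceless obstruent /t/, so it devoices to [t] by assimilation. /viinnaadpodtis/ → viinnaatpottis.
Rule 2 (pre-rhotic lowering): no segment meets the environment; /viinnaatpottis/ is unchanged.
Rule 3 (degemination): /nn/ is a geminate; the first /n/ deletes. /tt/ is a geminate; the first /t/ deletes. /viinnaatpottis/ → viinaatpotis.
Rule 4 (stop-cluster a-epenthesis): /t/ and /p/ form a stop–stop cluster, so [a] is inserted between them. /viinaatpotis/ → viinaatapotis.
Rule 5 (final a-epenthesis): the form ends in the consonant /s/, so [a] is inserted word-finally. /viinaatapotis/ → viinaatapotisa.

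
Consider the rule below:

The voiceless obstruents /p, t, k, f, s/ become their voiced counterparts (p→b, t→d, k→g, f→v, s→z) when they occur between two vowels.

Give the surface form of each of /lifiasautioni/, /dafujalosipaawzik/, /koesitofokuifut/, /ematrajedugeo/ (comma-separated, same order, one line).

liviazaudioni, davujalozibaawzik, koezidovoguivut, ematrajedugeo

/lifiasautioni/: /f/ is a voiceless obstruent between vowels /i/ and /i/, so it voices to [v]. /s/ is a voiceless obstruent between vowels /a/ and /a/, so it voices to [z]. /t/ is a voiceless obstruent between vowels /u/ and /i/, so it voices to [d]. → [liviazaudioni].
/dafujalosipaawzik/: /f/ is a voiceless obstruent between vowels /a/ and /u/, so it voices to [v]. /s/ is a voiceless obstruent between vowels /o/ and /i/, so it voices to [z]. /p/ is a voiceless obstruent between vowels /i/ and /a/, so it voices to [b]. → [davujalozibaawzik].
/koesitofokuifut/: /s/ is a voiceless obstruent between vowels /e/ and /i/, so it voices to [z]. /t/ is a voiceless obstruent between vowels /i/ and /o/, so it voices to [d]. /f/ is a voiceless obstruent between vowels /o/ and /o/, so it voices to [v]. /k/ is a voiceless obstruent between vowels /o/ and /u/, so it voices to [g]. /f/ is a voiceless obstruent between vowels /i/ and /u/, so it voices to [v]. → [koezidovoguivut].
/ematrajedugeo/: the rule's environment is not met; surfaces unchanged as [ematrajedugeo].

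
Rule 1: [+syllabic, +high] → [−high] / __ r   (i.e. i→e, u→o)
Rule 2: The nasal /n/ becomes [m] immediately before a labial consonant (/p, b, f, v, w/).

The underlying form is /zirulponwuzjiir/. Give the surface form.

zerulpomwuzjier

Rule 1 (pre-rhotic lowering): /i/ is a high vowel immediately before /r/, so it lowers to [e]. /i/ is a high vowel immediately before /r/, so it lowers to [e]. /zirulponwuzjiir/ → zerulponwuzjier.
Rule 2 (nasal place assimilation): /n/ precedes the labial consonant /w/, so it assimilates in place to [m]. /zerulponwuzjier/ → zerulpomwuzjier.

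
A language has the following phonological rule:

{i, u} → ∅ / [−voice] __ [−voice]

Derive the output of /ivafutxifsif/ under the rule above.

/u/ is a high vowel flanked by voiceless consonants /f/ and /t/, so it deletes.
/i/ is a high vowel flanked by voiceless consonants /x/ and /f/, so it deletes.
/i/ is a high vowel flanked by voiceless consonants /s/ and /f/, so it deletes.
Surface form: [ivaftxfsf].

ivaftxfsf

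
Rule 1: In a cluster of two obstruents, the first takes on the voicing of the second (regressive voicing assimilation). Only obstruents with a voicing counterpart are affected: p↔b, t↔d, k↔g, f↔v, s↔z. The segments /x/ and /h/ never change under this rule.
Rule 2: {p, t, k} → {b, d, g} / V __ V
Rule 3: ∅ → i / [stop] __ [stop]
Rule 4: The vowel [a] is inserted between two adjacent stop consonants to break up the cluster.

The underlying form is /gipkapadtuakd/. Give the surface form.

Rule 1 (regressive voicing assimilation): /d/ precedes the voiceless obstruent /t/, so it devoices to [t] by assimilation. /k/ precedes the voiced obstruent /d/, so it voices to [g] by assimilation. /gipkapadtuakd/ → gipkapattuagd.
Rule 2 (intervocalic voicing): /p/ is a voiceless stop between vowels /a/ and /a/, so it voices to [b]. /gipkapattuagd/ → gipkabattuagd.
Rule 3 (stop-cluster i-epenthesis): /p/ and /k/ form a stop–stop cluster, so [i] is inserted between them. /t/ and /t/ form a stop–stop cluster, so [i] is inserted between them. /g/ and /d/ form a stop–stop cluster, so [i] is inserted between them. /gipkabattuagd/ → gipikabatituagid.
Rule 4 (stop-cluster a-epenthesis): no segment meets the environment; /gipikabatituagid/ is unchanged.

gipikabatituagid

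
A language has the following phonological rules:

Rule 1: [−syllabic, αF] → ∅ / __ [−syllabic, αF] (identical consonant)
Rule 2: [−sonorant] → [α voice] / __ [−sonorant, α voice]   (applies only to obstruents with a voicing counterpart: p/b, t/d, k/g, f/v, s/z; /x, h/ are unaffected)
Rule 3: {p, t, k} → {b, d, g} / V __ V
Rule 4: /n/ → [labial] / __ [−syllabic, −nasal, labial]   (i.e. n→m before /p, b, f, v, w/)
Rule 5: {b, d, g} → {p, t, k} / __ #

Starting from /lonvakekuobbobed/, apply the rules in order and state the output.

Rule 1 (degemination): /bb/ is a geminate; the first /b/ deletes. /lonvakekuobbobed/ → lonvakekuobobed.
Rule 2 (regressive voicing assimilation): no segment meets the environment; /lonvakekuobobed/ is unchanged.
Rule 3 (intervocalic voicing): /k/ is a voiceless stop between vowels /a/ and /e/, so it voices to [g]. /k/ is a voiceless stop between vowels /e/ and /u/, so it voices to [g]. /lonvakekuobobed/ → lonvageguobobed.
Rule 4 (nasal place assimilation): /n/ precedes the labial consonant /v/, so it assimilates in place to [m]. /lonvageguobobed/ → lomvageguobobed.
Rule 5 (final devoicing): /d/ is a voiced stop in word-final position, so it devoices to [t]. /lomvageguobobed/ → lomvageguobobet.

lomvageguobobet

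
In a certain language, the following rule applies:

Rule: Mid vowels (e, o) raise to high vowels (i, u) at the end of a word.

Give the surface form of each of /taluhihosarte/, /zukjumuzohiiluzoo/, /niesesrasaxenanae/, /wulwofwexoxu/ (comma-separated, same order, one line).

/taluhihosarte/: /e/ is a mid vowel in word-final position, so it raises to [i]. → [taluhihosarti].
/zukjumuzohiiluzoo/: /o/ is a mid vowel in word-final position, so it raises to [u]. → [zukjumuzohiiluzou].
/niesesrasaxenanae/: /e/ is a mid vowel in word-final position, so it raises to [i]. → [niesesrasaxenanai].
/wulwofwexoxu/: the rule's environment is not met; surfaces unchanged as [wulwofwexoxu].

taluhihosarti, zukjumuzohiiluzou, niesesrasaxenanai, wulwofwexoxu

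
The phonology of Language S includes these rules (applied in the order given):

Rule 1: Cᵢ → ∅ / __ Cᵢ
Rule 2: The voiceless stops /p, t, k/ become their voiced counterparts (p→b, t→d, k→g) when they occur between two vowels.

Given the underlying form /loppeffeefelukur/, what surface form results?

lobefeefelugur

Rule 1 (degemination): /pp/ is a geminate; the first /p/ deletes. /ff/ is a geminate; the first /f/ deletes. /loppeffeefelukur/ → lopefeefelukur.
Rule 2 (intervocalic voicing): /p/ is a voiceless stop between vowels /o/ and /e/, so it voices to [b]. /k/ is a voiceless stop between vowels /u/ and /u/, so it voices to [g]. /lopefeefelukur/ → lobefeefelugur.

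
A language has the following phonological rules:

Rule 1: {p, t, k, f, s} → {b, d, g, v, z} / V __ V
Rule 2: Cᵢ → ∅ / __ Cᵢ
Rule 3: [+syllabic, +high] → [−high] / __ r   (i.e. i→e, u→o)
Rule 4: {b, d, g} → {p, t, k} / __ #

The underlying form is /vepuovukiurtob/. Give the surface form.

vebuovugiortop

Rule 1 (intervocalic voicing): /p/ is a voiceless obstruent between vowels /e/ and /u/, so it voices to [b]. /k/ is a voiceless obstruent between vowels /u/ and /i/, so it voices to [g]. /vepuovukiurtob/ → vebuovugiurtob.
Rule 2 (degemination): no segment meets the environment; /vebuovugiurtob/ is unchanged.
Rule 3 (pre-rhotic lowering): /u/ is a high vowel immediately before /r/, so it lowers to [o]. /vebuovugiurtob/ → vebuovugiortob.
Rule 4 (final devoicing): /b/ is a voiced stop in word-final position, so it devoices to [p]. /vebuovugiortob/ → vebuovugiortop.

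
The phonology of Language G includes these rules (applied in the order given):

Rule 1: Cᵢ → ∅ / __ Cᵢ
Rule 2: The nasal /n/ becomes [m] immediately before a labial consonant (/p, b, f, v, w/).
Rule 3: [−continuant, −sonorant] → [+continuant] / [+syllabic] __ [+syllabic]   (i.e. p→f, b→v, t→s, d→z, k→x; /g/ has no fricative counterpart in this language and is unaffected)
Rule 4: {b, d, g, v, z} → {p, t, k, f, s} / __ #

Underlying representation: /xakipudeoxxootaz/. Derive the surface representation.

xaxifuzeoxoosas

Rule 1 (degemination): /xx/ is a geminate; the first /x/ deletes. /xakipudeoxxootaz/ → xakipudeoxootaz.
Rule 2 (nasal place assimilation): no segment meets the environment; /xakipudeoxootaz/ is unchanged.
Rule 3 (intervocalic spirantization): /k/ is a stop between vowels /a/ and /i/, so it spirantizes to the fricative [x]. /p/ is a stop between vowels /i/ and /u/, so it spirantizes to the fricative [f]. /d/ is a stop between vowels /u/ and /e/, so it spirantizes to the fricative [z]. /t/ is a stop between vowels /o/ and /a/, so it spirantizes to the fricative [s]. /xakipudeoxootaz/ → xaxifuzeoxoosaz.
Rule 4 (final devoicing): /z/ is a voiced obstruent in word-final position, so it devoices to [s]. /xaxifuzeoxoosaz/ → xaxifuzeoxoosas.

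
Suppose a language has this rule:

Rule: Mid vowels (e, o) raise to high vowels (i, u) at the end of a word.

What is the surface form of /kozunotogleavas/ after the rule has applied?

kozunotogleavas

No segment of /kozunotogleavas/ meets the structural description of the rule, so the form surfaces unchanged.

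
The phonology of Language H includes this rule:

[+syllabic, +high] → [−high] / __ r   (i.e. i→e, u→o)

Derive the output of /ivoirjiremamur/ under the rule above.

/i/ is a high vowel immediately before /r/, so it lowers to [e].
/i/ is a high vowel immediately before /r/, so it lowers to [e].
/u/ is a high vowel immediately before /r/, so it lowers to [o].
The other instance of /i/ does not occur in the required environment and remains unchanged.
Surface form: [ivoerjeremamor].

ivoerjeremamor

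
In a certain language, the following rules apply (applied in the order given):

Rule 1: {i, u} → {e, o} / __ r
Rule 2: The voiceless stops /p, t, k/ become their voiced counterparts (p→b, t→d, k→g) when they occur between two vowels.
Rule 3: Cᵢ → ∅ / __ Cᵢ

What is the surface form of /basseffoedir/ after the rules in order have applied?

Rule 1 (pre-rhotic lowering): /i/ is a high vowel immediately before /r/, so it lowers to [e]. /basseffoedir/ → basseffoeder.
Rule 2 (intervocalic voicing): no segment meets the environment; /basseffoeder/ is unchanged.
Rule 3 (degemination): /ss/ is a geminate; the first /s/ deletes. /ff/ is a geminate; the first /f/ deletes. /basseffoeder/ → basefoeder.

basefoeder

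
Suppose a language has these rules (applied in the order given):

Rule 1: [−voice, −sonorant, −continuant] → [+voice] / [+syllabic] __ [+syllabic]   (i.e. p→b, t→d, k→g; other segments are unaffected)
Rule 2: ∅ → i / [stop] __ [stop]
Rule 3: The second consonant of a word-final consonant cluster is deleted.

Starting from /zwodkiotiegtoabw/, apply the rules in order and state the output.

Rule 1 (intervocalic voicing): /t/ is a voiceless stop between vowels /o/ and /i/, so it voices to [d]. /zwodkiotiegtoabw/ → zwodkiodiegtoabw.
Rule 2 (stop-cluster i-epenthesis): /d/ and /k/ form a stop–stop cluster, so [i] is inserted between them. /g/ and /t/ form a stop–stop cluster, so [i] is inserted between them. /zwodkiodiegtoabw/ → zwodikiodiegitoabw.
Rule 3 (final cluster simplification): /w/ is the second consonant of a word-final cluster /bw/, so it deletes. /zwodikiodiegitoabw/ → zwodikiodiegitoab.

zwodikiodiegitoab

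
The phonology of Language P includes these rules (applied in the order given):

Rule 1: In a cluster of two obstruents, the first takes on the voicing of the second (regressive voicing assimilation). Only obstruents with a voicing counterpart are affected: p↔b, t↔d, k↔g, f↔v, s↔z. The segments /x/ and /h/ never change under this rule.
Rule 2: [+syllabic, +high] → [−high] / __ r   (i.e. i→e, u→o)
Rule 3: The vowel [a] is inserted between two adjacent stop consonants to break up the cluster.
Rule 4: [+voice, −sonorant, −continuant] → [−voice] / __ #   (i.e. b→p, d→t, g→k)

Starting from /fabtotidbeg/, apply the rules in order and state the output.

fapatotidabek

Rule 1 (regressive voicing assimilation): /b/ precedes the voiceless obstruent /t/, so it devoices to [p] by assimilation. /fabtotidbeg/ → faptotidbeg.
Rule 2 (pre-rhotic lowering): no segment meets the environment; /faptotidbeg/ is unchanged.
Rule 3 (stop-cluster a-epenthesis): /p/ and /t/ form a stop–stop cluster, so [a] is inserted between them. /d/ and /b/ form a stop–stop cluster, so [a] is inserted between them. /faptotidbeg/ → fapatotidabeg.
Rule 4 (final devoicing): /g/ is a voiced stop in word-final position, so it devoices to [k]. /fapatotidabeg/ → fapatotidabek.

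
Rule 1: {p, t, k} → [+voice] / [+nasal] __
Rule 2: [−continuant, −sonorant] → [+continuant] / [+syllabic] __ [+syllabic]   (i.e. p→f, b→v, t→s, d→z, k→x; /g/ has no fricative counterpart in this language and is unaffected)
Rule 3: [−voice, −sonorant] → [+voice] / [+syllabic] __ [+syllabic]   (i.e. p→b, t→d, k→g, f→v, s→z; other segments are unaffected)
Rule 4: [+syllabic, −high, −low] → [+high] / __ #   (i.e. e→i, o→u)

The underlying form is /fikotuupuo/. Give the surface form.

Rule 1 (post-nasal voicing): no segment meets the environment; /fikotuupuo/ is unchanged.
Rule 2 (intervocalic spirantization): /k/ is a stop between vowels /i/ and /o/, so it spirantizes to the fricative [x]. /t/ is a stop between vowels /o/ and /u/, so it spirantizes to the fricative [s]. /p/ is a stop between vowels /u/ and /u/, so it spirantizes to the fricative [f]. /fikotuupuo/ → fixosuufuo.
Rule 3 (intervocalic voicing): /s/ is a voiceless obstruent between vowels /o/ and /u/, so it voices to [z]. /f/ is a voiceless obstruent between vowels /u/ and /u/, so it voices to [v]. /fixosuufuo/ → fixozuuvuo.
Rule 4 (final vowel raising): /o/ is a mid vowel in word-final position, so it raises to [u]. /fixozuuvuo/ → fixozuuvuu.

fixozuuvuu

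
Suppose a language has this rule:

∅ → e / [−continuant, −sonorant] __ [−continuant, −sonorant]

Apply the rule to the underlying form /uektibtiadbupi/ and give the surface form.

ueketibetiadebupi

/k/ and /t/ form a stop–stop cluster, so [e] is inserted between them.
/b/ and /t/ form a stop–stop cluster, so [e] is inserted between them.
/d/ and /b/ form a stop–stop cluster, so [e] is inserted between them.
Surface form: [ueketibetiadebupi].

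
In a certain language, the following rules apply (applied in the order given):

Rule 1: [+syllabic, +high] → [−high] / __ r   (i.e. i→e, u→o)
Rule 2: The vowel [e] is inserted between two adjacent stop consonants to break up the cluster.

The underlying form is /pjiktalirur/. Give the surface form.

Rule 1 (pre-rhotic lowering): /i/ is a high vowel immediately before /r/, so it lowers to [e]. /u/ is a high vowel immediately before /r/, so it lowers to [o]. /pjiktalirur/ → pjiktaleror.
Rule 2 (stop-cluster e-epenthesis): /k/ and /t/ form a stop–stop cluster, so [e] is inserted between them. /pjiktaleror/ → pjiketaleror.

pjiketaleror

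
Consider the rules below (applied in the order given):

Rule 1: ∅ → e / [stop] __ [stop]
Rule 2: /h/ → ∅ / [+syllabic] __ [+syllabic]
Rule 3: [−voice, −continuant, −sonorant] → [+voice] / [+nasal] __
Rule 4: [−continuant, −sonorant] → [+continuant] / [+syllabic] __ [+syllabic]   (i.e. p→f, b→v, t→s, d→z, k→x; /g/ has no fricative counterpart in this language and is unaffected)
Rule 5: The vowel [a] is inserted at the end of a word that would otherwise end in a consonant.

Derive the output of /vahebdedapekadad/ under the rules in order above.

vaevezezafexazada

Rule 1 (stop-cluster e-epenthesis): /b/ and /d/ form a stop–stop cluster, so [e] is inserted between them. /vahebdedapekadad/ → vahebededapekadad.
Rule 2 (intervocalic h-deletion): /h/ occurs between vowels /a/ and /e/, so it deletes. /vahebededapekadad/ → vaebededapekadad.
Rule 3 (post-nasal voicing): no segment meets the environment; /vaebededapekadad/ is unchanged.
Rule 4 (intervocalic spirantization): /b/ is a stop between vowels /e/ and /e/, so it spirantizes to the fricative [v]. /d/ is a stop between vowels /e/ and /e/, so it spirantizes to the fricative [z]. /d/ is a stop between vowels /e/ and /a/, so it spirantizes to the fricative [z]. /p/ is a stop between vowels /a/ and /e/, so it spirantizes to the fricative [f]. /k/ is a stop between vowels /e/ and /a/, so it spirantizes to the fricative [x]. /d/ is a stop between vowels /a/ and /a/, so it spirantizes to the fricative [z]. /vaebededapekadad/ → vaevezezafexazad.
Rule 5 (final a-epenthesis): the form ends in the consonant /d/, so [a] is inserted word-finally. /vaevezezafexazad/ → vaevezezafexazada.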